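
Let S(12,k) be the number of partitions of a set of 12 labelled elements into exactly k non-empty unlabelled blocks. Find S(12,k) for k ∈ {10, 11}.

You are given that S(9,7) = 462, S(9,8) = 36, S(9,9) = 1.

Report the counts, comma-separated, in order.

1705, 66

@10  (10,8):36·8+462→750, (10,9):1·9+36→45, (10,10):0·10+1→1
@11  (11,9):45·9+750→1155, (11,10):1·10+45→55, (11,11):0·11+1→1
@12  (12,10):55·10+1155→1705, (12,11):1·11+55→66
Read S(12,10) = 1705, S(12,11) = 66.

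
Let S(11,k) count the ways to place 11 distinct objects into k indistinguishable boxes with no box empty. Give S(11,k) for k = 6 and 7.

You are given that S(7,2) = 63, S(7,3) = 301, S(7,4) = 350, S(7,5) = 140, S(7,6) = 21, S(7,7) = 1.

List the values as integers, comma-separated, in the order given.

179487, 63987

@8  (8,3):301·3+63→966, (8,4):350·4+301→1701, (8,5):140·5+350→1050, (8,6):21·6+140→266, (8,7):1·7+21→28
@9  (9,4):1701·4+966→7770, (9,5):1050·5+1701→6951, (9,6):266·6+1050→2646, (9,7):28·7+266→462
@10  (10,5):6951·5+7770→42525, (10,6):2646·6+6951→22827, (10,7):462·7+2646→5880
@11  (11,6):22827·6+42525→179487, (11,7):5880·7+22827→63987
Read S(11,6) = 179487, S(11,7) = 63987.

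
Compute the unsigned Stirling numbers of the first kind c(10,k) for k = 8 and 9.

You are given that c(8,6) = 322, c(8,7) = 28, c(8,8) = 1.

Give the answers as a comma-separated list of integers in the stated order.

[9] T[9,7]:8*28+322=546 · T[9,8]:8*1+28=36 · T[9,9]:8*0+1=1
[10] T[10,8]:9*36+546=870 · T[10,9]:9*1+36=45
Read c(10,8) = 870, c(10,9) = 45.

870, 45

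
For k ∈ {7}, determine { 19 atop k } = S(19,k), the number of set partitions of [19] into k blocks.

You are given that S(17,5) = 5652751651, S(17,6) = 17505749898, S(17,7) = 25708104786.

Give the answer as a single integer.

1492924634839

r18: T_18,6=6×17505749898+5652751651=110687251039; T_18,7=7×25708104786+17505749898=197462483400
r19: T_19,7=7×197462483400+110687251039=1492924634839
Read S(19,7) = 1492924634839.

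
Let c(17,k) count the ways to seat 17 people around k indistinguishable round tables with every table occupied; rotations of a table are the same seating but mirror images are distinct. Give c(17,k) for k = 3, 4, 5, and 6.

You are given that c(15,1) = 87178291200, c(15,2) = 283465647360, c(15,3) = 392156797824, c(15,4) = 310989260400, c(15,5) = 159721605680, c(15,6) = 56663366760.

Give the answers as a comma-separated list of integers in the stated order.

[16] T[16,2]:15*283465647360+87178291200=4339163001600 · T[16,3]:15*392156797824+283465647360=6165817614720 · T[16,4]:15*310989260400+392156797824=5056995703824 · T[16,5]:15*159721605680+310989260400=2706813345600 · T[16,6]:15*56663366760+159721605680=1009672107080
[17] T[17,3]:16*6165817614720+4339163001600=102992244837120 · T[17,4]:16*5056995703824+6165817614720=87077748875904 · T[17,5]:16*2706813345600+5056995703824=48366009233424 · T[17,6]:16*1009672107080+2706813345600=18861567058880
Read c(17,3) = 102992244837120, c(17,4) = 87077748875904, c(17,5) = 48366009233424, c(17,6) = 18861567058880.

102992244837120, 87077748875904, 48366009233424, 18861567058880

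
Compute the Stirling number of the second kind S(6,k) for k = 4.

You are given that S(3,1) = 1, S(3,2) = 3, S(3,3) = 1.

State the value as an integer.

@4  (4,2):3·2+1→7, (4,3):1·3+3→6, (4,4):0·4+1→1
@5  (5,3):6·3+7→25, (5,4):1·4+6→10
@6  (6,4):10·4+25→65
Read S(6,4) = 65.

65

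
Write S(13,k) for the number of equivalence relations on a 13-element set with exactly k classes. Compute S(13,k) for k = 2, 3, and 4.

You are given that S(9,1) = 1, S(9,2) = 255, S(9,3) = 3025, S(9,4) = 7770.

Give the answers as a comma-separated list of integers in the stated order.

4095, 261625, 2532530

row 10: T[10][1]=1·1+0=1  T[10][2]=2·255+1=511  T[10][3]=3·3025+255=9330  T[10][4]=4·7770+3025=34105
row 11: T[11][1]=1·1+0=1  T[11][2]=2·511+1=1023  T[11][3]=3·9330+511=28501  T[11][4]=4·34105+9330=145750
row 12: T[12][1]=1·1+0=1  T[12][2]=2·1023+1=2047  T[12][3]=3·28501+1023=86526  T[12][4]=4·145750+28501=611501
row 13: T[13][2]=2·2047+1=4095  T[13][3]=3·86526+2047=261625  T[13][4]=4·611501+86526=2532530
Read S(13,2) = 4095, S(13,3) = 261625, S(13,4) = 2532530.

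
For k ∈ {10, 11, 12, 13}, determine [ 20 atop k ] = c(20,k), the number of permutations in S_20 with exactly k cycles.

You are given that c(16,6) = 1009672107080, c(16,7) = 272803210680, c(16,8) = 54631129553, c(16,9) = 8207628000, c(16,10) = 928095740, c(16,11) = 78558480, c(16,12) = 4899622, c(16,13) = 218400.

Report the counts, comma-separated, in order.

381922055502195, 46280647751910, 4465226757381, 342252511900

i=17: T(17,7)=1009672107080+16·272803210680=5374523477960 | T(17,8)=272803210680+16·54631129553=1146901283528 | T(17,9)=54631129553+16·8207628000=185953177553 | T(17,10)=8207628000+16·928095740=23057159840 | T(17,11)=928095740+16·78558480=2185031420 | T(17,12)=78558480+16·4899622=156952432 | T(17,13)=4899622+16·218400=8394022
i=18: T(18,8)=5374523477960+17·1146901283528=24871845297936 | T(18,9)=1146901283528+17·185953177553=4308105301929 | T(18,10)=185953177553+17·23057159840=577924894833 | T(18,11)=23057159840+17·2185031420=60202693980 | T(18,12)=2185031420+17·156952432=4853222764 | T(18,13)=156952432+17·8394022=299650806
i=19: T(19,9)=24871845297936+18·4308105301929=102417740732658 | T(19,10)=4308105301929+18·577924894833=14710753408923 | T(19,11)=577924894833+18·60202693980=1661573386473 | T(19,12)=60202693980+18·4853222764=147560703732 | T(19,13)=4853222764+18·299650806=10246937272
i=20: T(20,10)=102417740732658+19·14710753408923=381922055502195 | T(20,11)=14710753408923+19·1661573386473=46280647751910 | T(20,12)=1661573386473+19·147560703732=4465226757381 | T(20,13)=147560703732+19·10246937272=342252511900
Read c(20,10) = 381922055502195, c(20,11) = 46280647751910, c(20,12) = 4465226757381, c(20,13) = 342252511900.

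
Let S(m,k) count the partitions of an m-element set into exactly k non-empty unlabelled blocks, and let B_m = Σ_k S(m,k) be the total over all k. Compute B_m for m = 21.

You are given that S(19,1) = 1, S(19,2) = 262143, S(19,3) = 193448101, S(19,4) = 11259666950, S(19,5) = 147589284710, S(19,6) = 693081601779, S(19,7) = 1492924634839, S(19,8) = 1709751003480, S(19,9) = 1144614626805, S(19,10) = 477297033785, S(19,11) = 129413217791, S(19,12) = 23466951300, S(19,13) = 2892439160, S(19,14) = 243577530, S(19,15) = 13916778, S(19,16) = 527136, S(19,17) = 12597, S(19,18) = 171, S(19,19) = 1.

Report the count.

474869816156751

[20] T[20,1]:1*1+0=1 · T[20,2]:2*262143+1=524287 · T[20,3]:3*193448101+262143=580606446 · T[20,4]:4*11259666950+193448101=45232115901 · T[20,5]:5*147589284710+11259666950=749206090500 · T[20,6]:6*693081601779+147589284710=4306078895384 · T[20,7]:7*1492924634839+693081601779=11143554045652 · T[20,8]:8*1709751003480+1492924634839=15170932662679 · T[20,9]:9*1144614626805+1709751003480=12011282644725 · T[20,10]:10*477297033785+1144614626805=5917584964655 · T[20,11]:11*129413217791+477297033785=1900842429486 · T[20,12]:12*23466951300+129413217791=411016633391 · T[20,13]:13*2892439160+23466951300=61068660380 · T[20,14]:14*243577530+2892439160=6302524580 · T[20,15]:15*13916778+243577530=452329200 · T[20,16]:16*527136+13916778=22350954 · T[20,17]:17*12597+527136=741285 · T[20,18]:18*171+12597=15675 · T[20,19]:19*1+171=190 · T[20,20]:20*0+1=1
[21] T[21,1]:1*1+0=1 · T[21,2]:2*524287+1=1048575 · T[21,3]:3*580606446+524287=1742343625 · T[21,4]:4*45232115901+580606446=181509070050 · T[21,5]:5*749206090500+45232115901=3791262568401 · T[21,6]:6*4306078895384+749206090500=26585679462804 · T[21,7]:7*11143554045652+4306078895384=82310957214948 · T[21,8]:8*15170932662679+11143554045652=132511015347084 · T[21,9]:9*12011282644725+15170932662679=123272476465204 · T[21,10]:10*5917584964655+12011282644725=71187132291275 · T[21,11]:11*1900842429486+5917584964655=26826851689001 · T[21,12]:12*411016633391+1900842429486=6833042030178 · T[21,13]:13*61068660380+411016633391=1204909218331 · T[21,14]:14*6302524580+61068660380=149304004500 · T[21,15]:15*452329200+6302524580=13087462580 · T[21,16]:16*22350954+452329200=809944464 · T[21,17]:17*741285+22350954=34952799 · T[21,18]:18*15675+741285=1023435 · T[21,19]:19*190+15675=19285 · T[21,20]:20*1+190=210 · T[21,21]:21*0+1=1
B_21 = ΣS(21,k) = 1+1048575+1742343625+181509070050+3791262568401+26585679462804+82310957214948+132511015347084+123272476465204+71187132291275+26826851689001+6833042030178+1204909218331+149304004500+13087462580+809944464+34952799+1023435+19285+210+1 = 474869816156751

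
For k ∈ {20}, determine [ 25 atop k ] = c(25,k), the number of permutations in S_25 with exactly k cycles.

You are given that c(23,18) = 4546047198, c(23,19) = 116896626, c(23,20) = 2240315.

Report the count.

11276842500

row 24: T[24][19]=23·116896626+4546047198=7234669596  T[24][20]=23·2240315+116896626=168423871
row 25: T[25][20]=24·168423871+7234669596=11276842500
Read c(25,20) = 11276842500.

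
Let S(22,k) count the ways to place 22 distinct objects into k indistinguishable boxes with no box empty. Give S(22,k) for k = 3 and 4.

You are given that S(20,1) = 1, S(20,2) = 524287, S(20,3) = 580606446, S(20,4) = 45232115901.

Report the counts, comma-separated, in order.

5228079450, 727778623825

row 21: T[21][2]=2·524287+1=1048575  T[21][3]=3·580606446+524287=1742343625  T[21][4]=4·45232115901+580606446=181509070050
row 22: T[22][3]=3·1742343625+1048575=5228079450  T[22][4]=4·181509070050+1742343625=727778623825
Read S(22,3) = 5228079450, S(22,4) = 727778623825.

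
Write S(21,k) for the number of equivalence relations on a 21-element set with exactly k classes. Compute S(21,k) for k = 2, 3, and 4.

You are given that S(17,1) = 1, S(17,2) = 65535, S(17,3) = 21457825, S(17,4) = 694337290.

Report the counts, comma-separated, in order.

1048575, 1742343625, 181509070050

row 18: T[18][1]=1·1+0=1  T[18][2]=2·65535+1=131071  T[18][3]=3·21457825+65535=64439010  T[18][4]=4·694337290+21457825=2798806985
row 19: T[19][1]=1·1+0=1  T[19][2]=2·131071+1=262143  T[19][3]=3·64439010+131071=193448101  T[19][4]=4·2798806985+64439010=11259666950
row 20: T[20][1]=1·1+0=1  T[20][2]=2·262143+1=524287  T[20][3]=3·193448101+262143=580606446  T[20][4]=4·11259666950+193448101=45232115901
row 21: T[21][2]=2·524287+1=1048575  T[21][3]=3·580606446+524287=1742343625  T[21][4]=4·45232115901+580606446=181509070050
Read S(21,2) = 1048575, S(21,3) = 1742343625, S(21,4) = 181509070050.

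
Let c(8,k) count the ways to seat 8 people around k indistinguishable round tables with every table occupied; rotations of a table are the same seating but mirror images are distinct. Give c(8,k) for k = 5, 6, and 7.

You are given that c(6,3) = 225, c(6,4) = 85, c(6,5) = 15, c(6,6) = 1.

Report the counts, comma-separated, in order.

1960, 322, 28

r7: T_7,4=6×85+225=735; T_7,5=6×15+85=175; T_7,6=6×1+15=21; T_7,7=6×0+1=1
r8: T_8,5=7×175+735=1960; T_8,6=7×21+175=322; T_8,7=7×1+21=28
Read c(8,5) = 1960, c(8,6) = 322, c(8,7) = 28.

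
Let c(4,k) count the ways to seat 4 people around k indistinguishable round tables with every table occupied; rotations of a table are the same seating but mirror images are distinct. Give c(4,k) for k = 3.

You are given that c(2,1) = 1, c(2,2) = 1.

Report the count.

@3  (3,2):1·2+1→3, (3,3):0·2+1→1
@4  (4,3):1·3+3→6
Read c(4,3) = 6.

6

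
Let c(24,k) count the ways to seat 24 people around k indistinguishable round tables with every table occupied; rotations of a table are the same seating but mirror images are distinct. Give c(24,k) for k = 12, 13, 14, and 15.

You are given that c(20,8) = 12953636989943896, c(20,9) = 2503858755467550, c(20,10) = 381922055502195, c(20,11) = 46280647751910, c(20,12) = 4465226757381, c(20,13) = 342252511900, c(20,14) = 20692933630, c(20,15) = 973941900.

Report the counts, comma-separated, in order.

[21] T[21,9]:20*2503858755467550+12953636989943896=63030812099294896 · T[21,10]:20*381922055502195+2503858755467550=10142299865511450 · T[21,11]:20*46280647751910+381922055502195=1307535010540395 · T[21,12]:20*4465226757381+46280647751910=135585182899530 · T[21,13]:20*342252511900+4465226757381=11310276995381 · T[21,14]:20*20692933630+342252511900=756111184500 · T[21,15]:20*973941900+20692933630=40171771630
[22] T[22,10]:21*10142299865511450+63030812099294896=276019109275035346 · T[22,11]:21*1307535010540395+10142299865511450=37600535086859745 · T[22,12]:21*135585182899530+1307535010540395=4154823851430525 · T[22,13]:21*11310276995381+135585182899530=373100999802531 · T[22,14]:21*756111184500+11310276995381=27188611869881 · T[22,15]:21*40171771630+756111184500=1599718388730
[23] T[23,11]:22*37600535086859745+276019109275035346=1103230881185949736 · T[23,12]:22*4154823851430525+37600535086859745=129006659818331295 · T[23,13]:22*373100999802531+4154823851430525=12363045847086207 · T[23,14]:22*27188611869881+373100999802531=971250460939913 · T[23,15]:22*1599718388730+27188611869881=62382416421941
[24] T[24,12]:23*129006659818331295+1103230881185949736=4070384057007569521 · T[24,13]:23*12363045847086207+129006659818331295=413356714301314056 · T[24,14]:23*971250460939913+12363045847086207=34701806448704206 · T[24,15]:23*62382416421941+971250460939913=2406046038644556
Read c(24,12) = 4070384057007569521, c(24,13) = 413356714301314056, c(24,14) = 34701806448704206, c(24,15) = 2406046038644556.

4070384057007569521, 413356714301314056, 34701806448704206, 2406046038644556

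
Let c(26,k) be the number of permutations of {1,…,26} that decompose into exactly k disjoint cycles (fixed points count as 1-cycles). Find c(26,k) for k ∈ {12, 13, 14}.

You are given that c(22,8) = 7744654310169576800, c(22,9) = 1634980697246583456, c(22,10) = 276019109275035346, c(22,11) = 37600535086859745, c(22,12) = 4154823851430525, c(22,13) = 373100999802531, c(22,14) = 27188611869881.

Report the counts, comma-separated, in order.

row 23: T[23][9]=22·1634980697246583456+7744654310169576800=43714229649594412832  T[23][10]=22·276019109275035346+1634980697246583456=7707401101297361068  T[23][11]=22·37600535086859745+276019109275035346=1103230881185949736  T[23][12]=22·4154823851430525+37600535086859745=129006659818331295  T[23][13]=22·373100999802531+4154823851430525=12363045847086207  T[23][14]=22·27188611869881+373100999802531=971250460939913
row 24: T[24][10]=23·7707401101297361068+43714229649594412832=220984454979433717396  T[24][11]=23·1103230881185949736+7707401101297361068=33081711368574204996  T[24][12]=23·129006659818331295+1103230881185949736=4070384057007569521  T[24][13]=23·12363045847086207+129006659818331295=413356714301314056  T[24][14]=23·971250460939913+12363045847086207=34701806448704206
row 25: T[25][11]=24·33081711368574204996+220984454979433717396=1014945527825214637300  T[25][12]=24·4070384057007569521+33081711368574204996=130770928736755873500  T[25][13]=24·413356714301314056+4070384057007569521=13990945200239106865  T[25][14]=24·34701806448704206+413356714301314056=1246200069070215000
row 26: T[26][12]=25·130770928736755873500+1014945527825214637300=4284218746244111474800  T[26][13]=25·13990945200239106865+130770928736755873500=480544558742733545125  T[26][14]=25·1246200069070215000+13990945200239106865=45145946926994481865
Read c(26,12) = 4284218746244111474800, c(26,13) = 480544558742733545125, c(26,14) = 45145946926994481865.

4284218746244111474800, 480544558742733545125, 45145946926994481865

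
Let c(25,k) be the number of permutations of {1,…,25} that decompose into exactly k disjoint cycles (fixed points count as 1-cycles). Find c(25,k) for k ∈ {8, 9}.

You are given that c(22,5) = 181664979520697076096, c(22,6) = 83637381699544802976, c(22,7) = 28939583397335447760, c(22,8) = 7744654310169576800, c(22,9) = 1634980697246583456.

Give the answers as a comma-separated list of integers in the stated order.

[23] T[23,6]:22*83637381699544802976+181664979520697076096=2021687376910682741568 · T[23,7]:22*28939583397335447760+83637381699544802976=720308216440924653696 · T[23,8]:22*7744654310169576800+28939583397335447760=199321978221066137360 · T[23,9]:22*1634980697246583456+7744654310169576800=43714229649594412832
[24] T[24,7]:23*720308216440924653696+2021687376910682741568=18588776355051949776576 · T[24,8]:23*199321978221066137360+720308216440924653696=5304713715525445812976 · T[24,9]:23*43714229649594412832+199321978221066137360=1204749260161737632496
[25] T[25,8]:24*5304713715525445812976+18588776355051949776576=145901905527662649288000 · T[25,9]:24*1204749260161737632496+5304713715525445812976=34218695959407148992880
Read c(25,8) = 145901905527662649288000, c(25,9) = 34218695959407148992880.

145901905527662649288000, 34218695959407148992880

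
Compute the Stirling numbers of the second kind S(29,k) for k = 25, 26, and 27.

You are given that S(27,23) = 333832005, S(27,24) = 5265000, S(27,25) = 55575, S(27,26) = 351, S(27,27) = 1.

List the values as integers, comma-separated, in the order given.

626551380, 8336601, 74907

i=28: T(28,24)=333832005+24·5265000=460192005 | T(28,25)=5265000+25·55575=6654375 | T(28,26)=55575+26·351=64701 | T(28,27)=351+27·1=378
i=29: T(29,25)=460192005+25·6654375=626551380 | T(29,26)=6654375+26·64701=8336601 | T(29,27)=64701+27·378=74907
Read S(29,25) = 626551380, S(29,26) = 8336601, S(29,27) = 74907.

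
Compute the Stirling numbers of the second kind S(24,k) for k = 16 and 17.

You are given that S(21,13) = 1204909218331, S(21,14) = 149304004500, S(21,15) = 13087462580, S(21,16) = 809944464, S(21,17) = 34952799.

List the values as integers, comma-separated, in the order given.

20677182465555, 1610949936915

i=22: T(22,14)=1204909218331+14·149304004500=3295165281331 | T(22,15)=149304004500+15·13087462580=345615943200 | T(22,16)=13087462580+16·809944464=26046574004 | T(22,17)=809944464+17·34952799=1404142047
i=23: T(23,15)=3295165281331+15·345615943200=8479404429331 | T(23,16)=345615943200+16·26046574004=762361127264 | T(23,17)=26046574004+17·1404142047=49916988803
i=24: T(24,16)=8479404429331+16·762361127264=20677182465555 | T(24,17)=762361127264+17·49916988803=1610949936915
Read S(24,16) = 20677182465555, S(24,17) = 1610949936915.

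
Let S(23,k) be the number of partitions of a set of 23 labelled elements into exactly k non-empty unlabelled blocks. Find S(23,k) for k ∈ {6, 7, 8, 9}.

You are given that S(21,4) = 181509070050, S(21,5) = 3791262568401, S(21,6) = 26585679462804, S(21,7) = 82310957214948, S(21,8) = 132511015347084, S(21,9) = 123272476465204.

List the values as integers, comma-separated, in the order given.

998969857983405, 4382641999117305, 9741955019900400, 12320068811796900

i=22: T(22,5)=181509070050+5·3791262568401=19137821912055 | T(22,6)=3791262568401+6·26585679462804=163305339345225 | T(22,7)=26585679462804+7·82310957214948=602762379967440 | T(22,8)=82310957214948+8·132511015347084=1142399079991620 | T(22,9)=132511015347084+9·123272476465204=1241963303533920
i=23: T(23,6)=19137821912055+6·163305339345225=998969857983405 | T(23,7)=163305339345225+7·602762379967440=4382641999117305 | T(23,8)=602762379967440+8·1142399079991620=9741955019900400 | T(23,9)=1142399079991620+9·1241963303533920=12320068811796900
Read S(23,6) = 998969857983405, S(23,7) = 4382641999117305, S(23,8) = 9741955019900400, S(23,9) = 12320068811796900.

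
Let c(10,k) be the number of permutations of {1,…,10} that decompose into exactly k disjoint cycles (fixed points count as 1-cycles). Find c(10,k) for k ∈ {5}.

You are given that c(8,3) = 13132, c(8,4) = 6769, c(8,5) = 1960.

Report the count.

269325

@9  (9,4):6769·8+13132→67284, (9,5):1960·8+6769→22449
@10  (10,5):22449·9+67284→269325
Read c(10,5) = 269325.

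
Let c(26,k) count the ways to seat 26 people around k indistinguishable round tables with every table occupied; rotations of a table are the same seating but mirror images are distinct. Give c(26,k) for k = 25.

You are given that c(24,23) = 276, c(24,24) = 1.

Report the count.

325

r25: T_25,24=24×1+276=300; T_25,25=24×0+1=1
r26: T_26,25=25×1+300=325
Read c(26,25) = 325.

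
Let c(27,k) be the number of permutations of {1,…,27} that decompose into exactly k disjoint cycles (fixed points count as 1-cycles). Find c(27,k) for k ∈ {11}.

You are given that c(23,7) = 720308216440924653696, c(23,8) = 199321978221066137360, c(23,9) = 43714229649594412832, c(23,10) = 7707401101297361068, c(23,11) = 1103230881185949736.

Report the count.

1025860474208872152587880

i=24: T(24,8)=720308216440924653696+23·199321978221066137360=5304713715525445812976 | T(24,9)=199321978221066137360+23·43714229649594412832=1204749260161737632496 | T(24,10)=43714229649594412832+23·7707401101297361068=220984454979433717396 | T(24,11)=7707401101297361068+23·1103230881185949736=33081711368574204996
i=25: T(25,9)=5304713715525445812976+24·1204749260161737632496=34218695959407148992880 | T(25,10)=1204749260161737632496+24·220984454979433717396=6508376179668146850000 | T(25,11)=220984454979433717396+24·33081711368574204996=1014945527825214637300
i=26: T(26,10)=34218695959407148992880+25·6508376179668146850000=196928100451110820242880 | T(26,11)=6508376179668146850000+25·1014945527825214637300=31882014375298512782500
i=27: T(27,11)=196928100451110820242880+26·31882014375298512782500=1025860474208872152587880
Read c(27,11) = 1025860474208872152587880.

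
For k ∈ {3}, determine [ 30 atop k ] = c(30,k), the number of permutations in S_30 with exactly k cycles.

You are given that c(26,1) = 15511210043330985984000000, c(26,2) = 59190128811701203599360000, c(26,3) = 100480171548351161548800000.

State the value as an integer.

row 27: T[27][1]=26·15511210043330985984000000+0=403291461126605635584000000  T[27][2]=26·59190128811701203599360000+15511210043330985984000000=1554454559147562279567360000  T[27][3]=26·100480171548351161548800000+59190128811701203599360000=2671674589068831403868160000
row 28: T[28][1]=27·403291461126605635584000000+0=10888869450418352160768000000  T[28][2]=27·1554454559147562279567360000+403291461126605635584000000=42373564558110787183902720000  T[28][3]=27·2671674589068831403868160000+1554454559147562279567360000=73689668464006010184007680000
row 29: T[29][2]=28·42373564558110787183902720000+10888869450418352160768000000=1197348677077520393310044160000  T[29][3]=28·73689668464006010184007680000+42373564558110787183902720000=2105684281550279072336117760000
row 30: T[30][3]=29·2105684281550279072336117760000+1197348677077520393310044160000=62262192842035613491057459200000
Read c(30,3) = 62262192842035613491057459200000.

62262192842035613491057459200000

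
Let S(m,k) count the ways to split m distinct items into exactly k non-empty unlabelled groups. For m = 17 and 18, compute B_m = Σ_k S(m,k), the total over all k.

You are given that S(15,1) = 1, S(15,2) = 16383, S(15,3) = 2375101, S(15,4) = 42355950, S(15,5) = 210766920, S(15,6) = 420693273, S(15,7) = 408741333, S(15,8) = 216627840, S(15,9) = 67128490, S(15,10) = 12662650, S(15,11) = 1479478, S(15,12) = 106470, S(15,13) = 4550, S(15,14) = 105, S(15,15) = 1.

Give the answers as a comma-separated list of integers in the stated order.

82864869804, 682076806159

@16  (16,1):1·1+0→1, (16,2):16383·2+1→32767, (16,3):2375101·3+16383→7141686, (16,4):42355950·4+2375101→171798901, (16,5):210766920·5+42355950→1096190550, (16,6):420693273·6+210766920→2734926558, (16,7):408741333·7+420693273→3281882604, (16,8):216627840·8+408741333→2141764053, (16,9):67128490·9+216627840→820784250, (16,10):12662650·10+67128490→193754990, (16,11):1479478·11+12662650→28936908, (16,12):106470·12+1479478→2757118, (16,13):4550·13+106470→165620, (16,14):105·14+4550→6020, (16,15):1·15+105→120, (16,16):0·16+1→1
@17  (17,1):1·1+0→1, (17,2):32767·2+1→65535, (17,3):7141686·3+32767→21457825, (17,4):171798901·4+7141686→694337290, (17,5):1096190550·5+171798901→5652751651, (17,6):2734926558·6+1096190550→17505749898, (17,7):3281882604·7+2734926558→25708104786, (17,8):2141764053·8+3281882604→20415995028, (17,9):820784250·9+2141764053→9528822303, (17,10):193754990·10+820784250→2758334150, (17,11):28936908·11+193754990→512060978, (17,12):2757118·12+28936908→62022324, (17,13):165620·13+2757118→4910178, (17,14):6020·14+165620→249900, (17,15):120·15+6020→7820, (17,16):1·16+120→136, (17,17):0·17+1→1
@18  (18,1):1·1+0→1, (18,2):65535·2+1→131071, (18,3):21457825·3+65535→64439010, (18,4):694337290·4+21457825→2798806985, (18,5):5652751651·5+694337290→28958095545, (18,6):17505749898·6+5652751651→110687251039, (18,7):25708104786·7+17505749898→197462483400, (18,8):20415995028·8+25708104786→189036065010, (18,9):9528822303·9+20415995028→106175395755, (18,10):2758334150·10+9528822303→37112163803, (18,11):512060978·11+2758334150→8391004908, (18,12):62022324·12+512060978→1256328866, (18,13):4910178·13+62022324→125854638, (18,14):249900·14+4910178→8408778, (18,15):7820·15+249900→367200, (18,16):136·16+7820→9996, (18,17):1·17+136→153, (18,18):0·18+1→1
B_17 = ΣS(17,k) = 1+65535+21457825+694337290+5652751651+17505749898+25708104786+20415995028+9528822303+2758334150+512060978+62022324+4910178+249900+7820+136+1 = 82864869804
B_18 = ΣS(18,k) = 1+131071+64439010+2798806985+28958095545+110687251039+197462483400+189036065010+106175395755+37112163803+8391004908+1256328866+125854638+8408778+367200+9996+153+1 = 682076806159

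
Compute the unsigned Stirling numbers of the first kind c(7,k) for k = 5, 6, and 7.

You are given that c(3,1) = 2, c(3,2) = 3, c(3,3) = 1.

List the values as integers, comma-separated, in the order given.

[4] T[4,2]:3*3+2=11 · T[4,3]:3*1+3=6 · T[4,4]:3*0+1=1
[5] T[5,3]:4*6+11=35 · T[5,4]:4*1+6=10 · T[5,5]:4*0+1=1
[6] T[6,4]:5*10+35=85 · T[6,5]:5*1+10=15 · T[6,6]:5*0+1=1
[7] T[7,5]:6*15+85=175 · T[7,6]:6*1+15=21 · T[7,7]:6*0+1=1
Read c(7,5) = 175, c(7,6) = 21, c(7,7) = 1.

175, 21, 1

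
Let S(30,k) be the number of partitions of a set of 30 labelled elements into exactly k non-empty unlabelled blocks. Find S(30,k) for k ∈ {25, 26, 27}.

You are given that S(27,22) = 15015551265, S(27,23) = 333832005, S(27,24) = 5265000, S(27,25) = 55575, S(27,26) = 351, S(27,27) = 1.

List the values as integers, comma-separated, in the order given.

49402080000, 843303006, 10359090

@28  (28,23):333832005·23+15015551265→22693687380, (28,24):5265000·24+333832005→460192005, (28,25):55575·25+5265000→6654375, (28,26):351·26+55575→64701, (28,27):1·27+351→378
@29  (29,24):460192005·24+22693687380→33738295500, (29,25):6654375·25+460192005→626551380, (29,26):64701·26+6654375→8336601, (29,27):378·27+64701→74907
@30  (30,25):626551380·25+33738295500→49402080000, (30,26):8336601·26+626551380→843303006, (30,27):74907·27+8336601→10359090
Read S(30,25) = 49402080000, S(30,26) = 843303006, S(30,27) = 10359090.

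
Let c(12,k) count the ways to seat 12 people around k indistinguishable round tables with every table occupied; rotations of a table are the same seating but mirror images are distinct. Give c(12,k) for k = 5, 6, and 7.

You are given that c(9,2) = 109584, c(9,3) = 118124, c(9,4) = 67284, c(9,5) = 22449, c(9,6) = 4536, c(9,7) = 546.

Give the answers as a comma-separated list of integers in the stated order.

i=10: T(10,3)=109584+9·118124=1172700 | T(10,4)=118124+9·67284=723680 | T(10,5)=67284+9·22449=269325 | T(10,6)=22449+9·4536=63273 | T(10,7)=4536+9·546=9450
i=11: T(11,4)=1172700+10·723680=8409500 | T(11,5)=723680+10·269325=3416930 | T(11,6)=269325+10·63273=902055 | T(11,7)=63273+10·9450=157773
i=12: T(12,5)=8409500+11·3416930=45995730 | T(12,6)=3416930+11·902055=13339535 | T(12,7)=902055+11·157773=2637558
Read c(12,5) = 45995730, c(12,6) = 13339535, c(12,7) = 2637558.

45995730, 13339535, 2637558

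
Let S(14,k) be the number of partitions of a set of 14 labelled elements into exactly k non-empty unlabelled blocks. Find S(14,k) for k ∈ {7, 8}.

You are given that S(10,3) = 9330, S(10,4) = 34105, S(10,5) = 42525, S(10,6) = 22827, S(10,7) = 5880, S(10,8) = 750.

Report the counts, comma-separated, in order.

49329280, 20912320

i=11: T(11,4)=9330+4·34105=145750 | T(11,5)=34105+5·42525=246730 | T(11,6)=42525+6·22827=179487 | T(11,7)=22827+7·5880=63987 | T(11,8)=5880+8·750=11880
i=12: T(12,5)=145750+5·246730=1379400 | T(12,6)=246730+6·179487=1323652 | T(12,7)=179487+7·63987=627396 | T(12,8)=63987+8·11880=159027
i=13: T(13,6)=1379400+6·1323652=9321312 | T(13,7)=1323652+7·627396=5715424 | T(13,8)=627396+8·159027=1899612
i=14: T(14,7)=9321312+7·5715424=49329280 | T(14,8)=5715424+8·1899612=20912320
Read S(14,7) = 49329280, S(14,8) = 20912320.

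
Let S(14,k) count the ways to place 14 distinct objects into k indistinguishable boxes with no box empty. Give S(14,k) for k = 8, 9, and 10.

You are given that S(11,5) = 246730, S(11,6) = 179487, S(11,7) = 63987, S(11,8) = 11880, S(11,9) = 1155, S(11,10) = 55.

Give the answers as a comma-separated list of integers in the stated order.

row 12: T[12][6]=6·179487+246730=1323652  T[12][7]=7·63987+179487=627396  T[12][8]=8·11880+63987=159027  T[12][9]=9·1155+11880=22275  T[12][10]=10·55+1155=1705
row 13: T[13][7]=7·627396+1323652=5715424  T[13][8]=8·159027+627396=1899612  T[13][9]=9·22275+159027=359502  T[13][10]=10·1705+22275=39325
row 14: T[14][8]=8·1899612+5715424=20912320  T[14][9]=9·359502+1899612=5135130  T[14][10]=10·39325+359502=752752
Read S(14,8) = 20912320, S(14,9) = 5135130, S(14,10) = 752752.

20912320, 5135130, 752752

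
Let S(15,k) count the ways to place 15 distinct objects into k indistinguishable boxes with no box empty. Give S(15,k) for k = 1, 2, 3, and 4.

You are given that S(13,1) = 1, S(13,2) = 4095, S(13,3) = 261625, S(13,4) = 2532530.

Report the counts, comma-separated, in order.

row 14: T[14][1]=1·1+0=1  T[14][2]=2·4095+1=8191  T[14][3]=3·261625+4095=788970  T[14][4]=4·2532530+261625=10391745
row 15: T[15][1]=1·1+0=1  T[15][2]=2·8191+1=16383  T[15][3]=3·788970+8191=2375101  T[15][4]=4·10391745+788970=42355950
Read S(15,1) = 1, S(15,2) = 16383, S(15,3) = 2375101, S(15,4) = 42355950.

1, 16383, 2375101, 42355950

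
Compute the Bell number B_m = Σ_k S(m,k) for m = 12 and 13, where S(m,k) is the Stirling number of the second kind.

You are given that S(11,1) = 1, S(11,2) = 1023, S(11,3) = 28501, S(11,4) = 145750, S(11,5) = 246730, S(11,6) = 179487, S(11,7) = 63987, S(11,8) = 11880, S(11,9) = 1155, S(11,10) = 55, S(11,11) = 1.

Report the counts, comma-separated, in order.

@12  (12,1):1·1+0→1, (12,2):1023·2+1→2047, (12,3):28501·3+1023→86526, (12,4):145750·4+28501→611501, (12,5):246730·5+145750→1379400, (12,6):179487·6+246730→1323652, (12,7):63987·7+179487→627396, (12,8):11880·8+63987→159027, (12,9):1155·9+11880→22275, (12,10):55·10+1155→1705, (12,11):1·11+55→66, (12,12):0·12+1→1
@13  (13,1):1·1+0→1, (13,2):2047·2+1→4095, (13,3):86526·3+2047→261625, (13,4):611501·4+86526→2532530, (13,5):1379400·5+611501→7508501, (13,6):1323652·6+1379400→9321312, (13,7):627396·7+1323652→5715424, (13,8):159027·8+627396→1899612, (13,9):22275·9+159027→359502, (13,10):1705·10+22275→39325, (13,11):66·11+1705→2431, (13,12):1·12+66→78, (13,13):0·13+1→1
B_12 = ΣS(12,k) = 1+2047+86526+611501+1379400+1323652+627396+159027+22275+1705+66+1 = 4213597
B_13 = ΣS(13,k) = 1+4095+261625+2532530+7508501+9321312+5715424+1899612+359502+39325+2431+78+1 = 27644437

4213597, 27644437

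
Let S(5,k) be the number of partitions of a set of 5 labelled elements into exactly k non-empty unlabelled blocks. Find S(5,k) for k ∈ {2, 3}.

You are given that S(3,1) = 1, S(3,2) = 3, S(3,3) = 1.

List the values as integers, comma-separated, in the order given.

15, 25

[4] T[4,1]:1*1+0=1 · T[4,2]:2*3+1=7 · T[4,3]:3*1+3=6
[5] T[5,2]:2*7+1=15 · T[5,3]:3*6+7=25
Read S(5,2) = 15, S(5,3) = 25.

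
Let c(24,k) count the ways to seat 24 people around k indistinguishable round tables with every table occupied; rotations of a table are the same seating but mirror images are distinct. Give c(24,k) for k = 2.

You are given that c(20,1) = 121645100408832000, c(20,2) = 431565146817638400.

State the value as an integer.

row 21: T[21][1]=20·121645100408832000+0=2432902008176640000  T[21][2]=20·431565146817638400+121645100408832000=8752948036761600000
row 22: T[22][1]=21·2432902008176640000+0=51090942171709440000  T[22][2]=21·8752948036761600000+2432902008176640000=186244810780170240000
row 23: T[23][1]=22·51090942171709440000+0=1124000727777607680000  T[23][2]=22·186244810780170240000+51090942171709440000=4148476779335454720000
row 24: T[24][2]=23·4148476779335454720000+1124000727777607680000=96538966652493066240000
Read c(24,2) = 96538966652493066240000.

96538966652493066240000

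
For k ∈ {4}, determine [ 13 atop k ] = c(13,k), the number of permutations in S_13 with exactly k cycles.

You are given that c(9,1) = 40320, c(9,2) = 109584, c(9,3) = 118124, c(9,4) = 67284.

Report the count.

1414014888

@10  (10,1):40320·9+0→362880, (10,2):109584·9+40320→1026576, (10,3):118124·9+109584→1172700, (10,4):67284·9+118124→723680
@11  (11,2):1026576·10+362880→10628640, (11,3):1172700·10+1026576→12753576, (11,4):723680·10+1172700→8409500
@12  (12,3):12753576·11+10628640→150917976, (12,4):8409500·11+12753576→105258076
@13  (13,4):105258076·12+150917976→1414014888
Read c(13,4) = 1414014888.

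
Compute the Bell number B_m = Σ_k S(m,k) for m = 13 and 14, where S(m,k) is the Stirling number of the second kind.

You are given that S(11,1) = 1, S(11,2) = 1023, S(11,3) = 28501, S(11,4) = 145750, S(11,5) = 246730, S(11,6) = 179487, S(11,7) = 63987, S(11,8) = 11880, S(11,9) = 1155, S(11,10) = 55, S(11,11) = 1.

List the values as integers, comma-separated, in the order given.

i=12: T(12,1)=0+1·1=1 | T(12,2)=1+2·1023=2047 | T(12,3)=1023+3·28501=86526 | T(12,4)=28501+4·145750=611501 | T(12,5)=145750+5·246730=1379400 | T(12,6)=246730+6·179487=1323652 | T(12,7)=179487+7·63987=627396 | T(12,8)=63987+8·11880=159027 | T(12,9)=11880+9·1155=22275 | T(12,10)=1155+10·55=1705 | T(12,11)=55+11·1=66 | T(12,12)=1+12·0=1
i=13: T(13,1)=0+1·1=1 | T(13,2)=1+2·2047=4095 | T(13,3)=2047+3·86526=261625 | T(13,4)=86526+4·611501=2532530 | T(13,5)=611501+5·1379400=7508501 | T(13,6)=1379400+6·1323652=9321312 | T(13,7)=1323652+7·627396=5715424 | T(13,8)=627396+8·159027=1899612 | T(13,9)=159027+9·22275=359502 | T(13,10)=22275+10·1705=39325 | T(13,11)=1705+11·66=2431 | T(13,12)=66+12·1=78 | T(13,13)=1+13·0=1
i=14: T(14,1)=0+1·1=1 | T(14,2)=1+2·4095=8191 | T(14,3)=4095+3·261625=788970 | T(14,4)=261625+4·2532530=10391745 | T(14,5)=2532530+5·7508501=40075035 | T(14,6)=7508501+6·9321312=63436373 | T(14,7)=9321312+7·5715424=49329280 | T(14,8)=5715424+8·1899612=20912320 | T(14,9)=1899612+9·359502=5135130 | T(14,10)=359502+10·39325=752752 | T(14,11)=39325+11·2431=66066 | T(14,12)=2431+12·78=3367 | T(14,13)=78+13·1=91 | T(14,14)=1+14·0=1
B_13 = ΣS(13,k) = 1+4095+261625+2532530+7508501+9321312+5715424+1899612+359502+39325+2431+78+1 = 27644437
B_14 = ΣS(14,k) = 1+8191+788970+10391745+40075035+63436373+49329280+20912320+5135130+752752+66066+3367+91+1 = 190899322

27644437, 190899322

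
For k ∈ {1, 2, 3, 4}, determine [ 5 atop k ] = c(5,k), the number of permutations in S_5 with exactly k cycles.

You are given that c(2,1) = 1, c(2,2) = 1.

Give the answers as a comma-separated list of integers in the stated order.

24, 50, 35, 10

[3] T[3,1]:2*1+0=2 · T[3,2]:2*1+1=3 · T[3,3]:2*0+1=1
[4] T[4,1]:3*2+0=6 · T[4,2]:3*3+2=11 · T[4,3]:3*1+3=6 · T[4,4]:3*0+1=1
[5] T[5,1]:4*6+0=24 · T[5,2]:4*11+6=50 · T[5,3]:4*6+11=35 · T[5,4]:4*1+6=10
Read c(5,1) = 24, c(5,2) = 50, c(5,3) = 35, c(5,4) = 10.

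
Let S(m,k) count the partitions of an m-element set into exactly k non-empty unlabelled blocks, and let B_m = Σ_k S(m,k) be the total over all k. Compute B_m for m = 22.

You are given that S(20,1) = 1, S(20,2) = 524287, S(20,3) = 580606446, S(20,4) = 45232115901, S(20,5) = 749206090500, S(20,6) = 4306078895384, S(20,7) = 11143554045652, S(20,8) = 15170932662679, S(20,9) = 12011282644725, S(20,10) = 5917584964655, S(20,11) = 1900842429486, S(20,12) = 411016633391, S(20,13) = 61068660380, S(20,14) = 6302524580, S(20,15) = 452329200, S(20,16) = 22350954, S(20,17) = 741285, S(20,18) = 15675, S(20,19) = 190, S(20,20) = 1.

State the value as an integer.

r21: T_21,1=1×1+0=1; T_21,2=2×524287+1=1048575; T_21,3=3×580606446+524287=1742343625; T_21,4=4×45232115901+580606446=181509070050; T_21,5=5×749206090500+45232115901=3791262568401; T_21,6=6×4306078895384+749206090500=26585679462804; T_21,7=7×11143554045652+4306078895384=82310957214948; T_21,8=8×15170932662679+11143554045652=132511015347084; T_21,9=9×12011282644725+15170932662679=123272476465204; T_21,10=10×5917584964655+12011282644725=71187132291275; T_21,11=11×1900842429486+5917584964655=26826851689001; T_21,12=12×411016633391+1900842429486=6833042030178; T_21,13=13×61068660380+411016633391=1204909218331; T_21,14=14×6302524580+61068660380=149304004500; T_21,15=15×452329200+6302524580=13087462580; T_21,16=16×22350954+452329200=809944464; T_21,17=17×741285+22350954=34952799; T_21,18=18×15675+741285=1023435; T_21,19=19×190+15675=19285; T_21,20=20×1+190=210; T_21,21=21×0+1=1
r22: T_22,1=1×1+0=1; T_22,2=2×1048575+1=2097151; T_22,3=3×1742343625+1048575=5228079450; T_22,4=4×181509070050+1742343625=727778623825; T_22,5=5×3791262568401+181509070050=19137821912055; T_22,6=6×26585679462804+3791262568401=163305339345225; T_22,7=7×82310957214948+26585679462804=602762379967440; T_22,8=8×132511015347084+82310957214948=1142399079991620; T_22,9=9×123272476465204+132511015347084=1241963303533920; T_22,10=10×71187132291275+123272476465204=835143799377954; T_22,11=11×26826851689001+71187132291275=366282500870286; T_22,12=12×6833042030178+26826851689001=108823356051137; T_22,13=13×1204909218331+6833042030178=22496861868481; T_22,14=14×149304004500+1204909218331=3295165281331; T_22,15=15×13087462580+149304004500=345615943200; T_22,16=16×809944464+13087462580=26046574004; T_22,17=17×34952799+809944464=1404142047; T_22,18=18×1023435+34952799=53374629; T_22,19=19×19285+1023435=1389850; T_22,20=20×210+19285=23485; T_22,21=21×1+210=231; T_22,22=22×0+1=1
B_22 = ΣS(22,k) = 1+2097151+5228079450+727778623825+19137821912055+163305339345225+602762379967440+1142399079991620+1241963303533920+835143799377954+366282500870286+108823356051137+22496861868481+3295165281331+345615943200+26046574004+1404142047+53374629+1389850+23485+231+1 = 4506715738447323

4506715738447323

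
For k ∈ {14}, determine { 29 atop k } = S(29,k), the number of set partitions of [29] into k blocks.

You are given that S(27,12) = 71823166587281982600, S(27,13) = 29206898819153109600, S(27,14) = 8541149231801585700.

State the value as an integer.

2534474684137526739000

@28  (28,13):29206898819153109600·13+71823166587281982600→451512851236272407400, (28,14):8541149231801585700·14+29206898819153109600→148782988064375309400
@29  (29,14):148782988064375309400·14+451512851236272407400→2534474684137526739000
Read S(29,14) = 2534474684137526739000.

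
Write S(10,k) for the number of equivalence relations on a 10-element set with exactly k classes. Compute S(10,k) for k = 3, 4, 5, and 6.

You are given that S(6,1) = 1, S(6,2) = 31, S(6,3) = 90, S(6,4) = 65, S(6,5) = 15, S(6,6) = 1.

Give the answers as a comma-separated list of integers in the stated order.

@7  (7,1):1·1+0→1, (7,2):31·2+1→63, (7,3):90·3+31→301, (7,4):65·4+90→350, (7,5):15·5+65→140, (7,6):1·6+15→21
@8  (8,1):1·1+0→1, (8,2):63·2+1→127, (8,3):301·3+63→966, (8,4):350·4+301→1701, (8,5):140·5+350→1050, (8,6):21·6+140→266
@9  (9,2):127·2+1→255, (9,3):966·3+127→3025, (9,4):1701·4+966→7770, (9,5):1050·5+1701→6951, (9,6):266·6+1050→2646
@10  (10,3):3025·3+255→9330, (10,4):7770·4+3025→34105, (10,5):6951·5+7770→42525, (10,6):2646·6+6951→22827
Read S(10,3) = 9330, S(10,4) = 34105, S(10,5) = 42525, S(10,6) = 22827.

9330, 34105, 42525, 22827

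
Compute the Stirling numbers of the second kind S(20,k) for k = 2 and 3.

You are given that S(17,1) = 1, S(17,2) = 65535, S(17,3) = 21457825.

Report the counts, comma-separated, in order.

i=18: T(18,1)=0+1·1=1 | T(18,2)=1+2·65535=131071 | T(18,3)=65535+3·21457825=64439010
i=19: T(19,1)=0+1·1=1 | T(19,2)=1+2·131071=262143 | T(19,3)=131071+3·64439010=193448101
i=20: T(20,2)=1+2·262143=524287 | T(20,3)=262143+3·193448101=580606446
Read S(20,2) = 524287, S(20,3) = 580606446.

524287, 580606446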